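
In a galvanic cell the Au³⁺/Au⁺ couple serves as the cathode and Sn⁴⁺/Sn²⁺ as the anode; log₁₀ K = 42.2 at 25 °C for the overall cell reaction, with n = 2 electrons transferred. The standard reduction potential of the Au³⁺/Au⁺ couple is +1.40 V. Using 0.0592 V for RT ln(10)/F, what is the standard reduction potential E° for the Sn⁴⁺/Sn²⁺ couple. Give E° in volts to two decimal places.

E°cell = (0.0592/n)·log K = (0.0592/2)(42.2) = +1.249 V.
Since Au³⁺/Au⁺ is the cathode and Sn⁴⁺/Sn²⁺ the anode, E°cell = E°(Au³⁺/Au⁺) − E°(Sn⁴⁺/Sn²⁺).
So E°(Sn⁴⁺/Sn²⁺) = E°(Au³⁺/Au⁺) − E°cell = (+1.40) − (+1.249) = +0.15 V.

+0.15 V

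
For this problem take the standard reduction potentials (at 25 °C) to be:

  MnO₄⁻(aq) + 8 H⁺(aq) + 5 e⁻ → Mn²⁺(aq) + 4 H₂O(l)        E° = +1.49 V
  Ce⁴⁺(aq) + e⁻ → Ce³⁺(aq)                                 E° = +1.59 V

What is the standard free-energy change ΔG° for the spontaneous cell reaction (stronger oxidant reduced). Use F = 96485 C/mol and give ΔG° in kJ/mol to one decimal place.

-48.2 kJ/mol

Ce⁴⁺/Ce³⁺ (E° = +1.59 V) is the cathode; MnO₄⁻/Mn²⁺ (E° = +1.49 V) is the anode, so E°cell = +0.10 V.
Balancing electrons gives n = 5 (lcm of 1 and 5).
ΔG° = −nFE° = −(5)(96485)(+0.10) = -48,242 J = -48.2 kJ/mol.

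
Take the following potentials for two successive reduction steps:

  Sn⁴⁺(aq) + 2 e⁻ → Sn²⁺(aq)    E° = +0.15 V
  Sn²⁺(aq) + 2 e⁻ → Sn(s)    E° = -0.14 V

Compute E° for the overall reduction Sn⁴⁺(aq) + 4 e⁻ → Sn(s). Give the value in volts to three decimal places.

+0.005 V

Standard free energies of sequential steps add: ΔG°₃ = ΔG°₁ + ΔG°₂, so n₃E°₃ = n₁E°₁ + n₂E°₂.
E°₃ = (2×+0.15 + 2×-0.14) / 4 = (+0.020) / 4 = +0.005 V.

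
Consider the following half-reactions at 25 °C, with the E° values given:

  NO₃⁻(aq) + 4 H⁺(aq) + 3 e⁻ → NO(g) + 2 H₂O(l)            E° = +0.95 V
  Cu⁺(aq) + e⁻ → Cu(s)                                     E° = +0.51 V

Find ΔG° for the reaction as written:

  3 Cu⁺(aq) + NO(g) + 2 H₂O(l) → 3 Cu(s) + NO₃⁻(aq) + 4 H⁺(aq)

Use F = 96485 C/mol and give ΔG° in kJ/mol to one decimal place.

As written, Cu⁺/Cu is reduced (cathode) and NO₃⁻/NO is oxidised (anode), so E°cell = (+0.51) − (+0.95) = -0.44 V.
Balancing electrons gives n = 3.
ΔG° = −nFE° = −(3)(96485)(-0.44) = 127,360 J = +127.4 kJ/mol.

+127.4 kJ/mol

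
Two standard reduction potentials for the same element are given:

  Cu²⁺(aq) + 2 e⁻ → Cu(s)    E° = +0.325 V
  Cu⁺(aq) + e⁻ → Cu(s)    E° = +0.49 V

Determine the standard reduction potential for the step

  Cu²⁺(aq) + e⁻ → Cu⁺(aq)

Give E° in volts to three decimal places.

Sequential free energies add, so n₃E°₃ = n₁E°₁ + n₂E°₂.
With n₃ = 2, and the known step contributing 1×(+0.49) V, the unknown satisfies 1·E° = 2×(+0.325) − 1×(+0.49) = +0.160.
E° = +0.160 / 1 = +0.160 V.

+0.160 V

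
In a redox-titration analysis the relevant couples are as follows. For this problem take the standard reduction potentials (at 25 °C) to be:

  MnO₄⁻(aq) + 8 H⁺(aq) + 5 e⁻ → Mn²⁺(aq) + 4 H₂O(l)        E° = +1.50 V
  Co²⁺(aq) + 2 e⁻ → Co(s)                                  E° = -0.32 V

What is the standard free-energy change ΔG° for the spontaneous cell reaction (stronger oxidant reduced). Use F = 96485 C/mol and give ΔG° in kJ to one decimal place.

-1756.0 kJ

MnO₄⁻/Mn²⁺ (E° = +1.50 V) is the cathode; Co²⁺/Co (E° = -0.32 V) is the anode, so E°cell = +1.82 V.
Balancing electrons gives n = 10 (lcm of 5 and 2).
ΔG° = −nFE° = −(10)(96485)(+1.82) = -1,756,027 J = -1756.0 kJ.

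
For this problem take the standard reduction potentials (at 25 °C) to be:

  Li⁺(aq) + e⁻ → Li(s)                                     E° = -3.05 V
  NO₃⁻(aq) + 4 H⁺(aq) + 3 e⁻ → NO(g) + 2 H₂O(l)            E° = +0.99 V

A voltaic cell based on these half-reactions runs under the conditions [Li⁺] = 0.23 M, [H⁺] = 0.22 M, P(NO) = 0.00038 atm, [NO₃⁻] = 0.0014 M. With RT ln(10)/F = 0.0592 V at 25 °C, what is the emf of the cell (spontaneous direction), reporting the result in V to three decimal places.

NO₃⁻/NO is the cathode (higher E°), Li⁺/Li the anode: E°cell = +0.99 − (-3.05) = +4.04 V, n = 3.
Overall: NO₃⁻(aq) + 4 H⁺(aq) + 3 Li(s) → NO(g) + 2 H₂O(l) + 3 Li⁺(aq)
Q = P(NO)·[Li⁺]^3 / ([NO₃⁻]·[H⁺]^4); log Q = 0.149.
E = E° − (0.0592/n) log Q = +4.04 − (0.0592/3)(0.149) = +4.037 V.

+4.037 V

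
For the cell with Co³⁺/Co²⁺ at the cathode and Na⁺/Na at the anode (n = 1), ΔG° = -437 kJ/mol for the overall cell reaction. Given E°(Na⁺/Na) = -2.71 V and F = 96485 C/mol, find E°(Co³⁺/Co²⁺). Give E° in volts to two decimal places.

E°cell = −ΔG°/(nF) = −(-437×10³)/((1)(96485)) = +4.529 V.
Since Co³⁺/Co²⁺ is the cathode and Na⁺/Na the anode, E°cell = E°(Co³⁺/Co²⁺) − E°(Na⁺/Na).
So E°(Co³⁺/Co²⁺) = E°cell + E°(Na⁺/Na) = +4.529 + (-2.71) = +1.82 V.

+1.82 V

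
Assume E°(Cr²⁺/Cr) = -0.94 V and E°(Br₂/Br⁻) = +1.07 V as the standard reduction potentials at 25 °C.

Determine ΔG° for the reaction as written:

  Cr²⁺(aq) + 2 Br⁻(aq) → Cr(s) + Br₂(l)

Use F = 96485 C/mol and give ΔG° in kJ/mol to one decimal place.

+387.9 kJ/mol

As written, Cr²⁺/Cr is reduced (cathode) and Br₂/Br⁻ is oxidised (anode), so E°cell = (-0.94) − (+1.07) = -2.01 V.
Balancing electrons gives n = 2.
ΔG° = −nFE° = −(2)(96485)(-2.01) = 387,870 J = +387.9 kJ/mol.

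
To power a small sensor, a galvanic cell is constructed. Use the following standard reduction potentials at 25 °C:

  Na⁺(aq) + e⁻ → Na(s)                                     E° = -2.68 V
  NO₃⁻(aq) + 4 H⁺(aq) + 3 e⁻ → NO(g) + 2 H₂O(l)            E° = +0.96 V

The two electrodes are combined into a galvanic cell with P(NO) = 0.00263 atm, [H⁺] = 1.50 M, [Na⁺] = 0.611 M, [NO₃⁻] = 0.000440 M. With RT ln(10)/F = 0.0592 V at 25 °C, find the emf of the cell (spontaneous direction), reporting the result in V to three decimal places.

+3.651 V

NO₃⁻/NO is the cathode (higher E°), Na⁺/Na the anode: E°cell = +0.96 − (-2.68) = +3.64 V, n = 3.
Overall: NO₃⁻(aq) + 4 H⁺(aq) + 3 Na(s) → NO(g) + 2 H₂O(l) + 3 Na⁺(aq)
Q = P(NO)·[Na⁺]^3 / ([NO₃⁻]·[H⁺]^4); log Q = -0.570.
E = E° − (0.0592/n) log Q = +3.64 − (0.0592/3)(-0.570) = +3.651 V.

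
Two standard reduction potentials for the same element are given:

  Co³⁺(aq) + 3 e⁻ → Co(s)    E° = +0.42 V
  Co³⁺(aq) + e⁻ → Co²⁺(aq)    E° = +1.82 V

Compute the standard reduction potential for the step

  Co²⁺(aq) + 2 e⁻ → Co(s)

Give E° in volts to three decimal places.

Sequential free energies add, so n₃E°₃ = n₁E°₁ + n₂E°₂.
With n₃ = 3, and the known step contributing 1×(+1.82) V, the unknown satisfies 2·E° = 3×(+0.42) − 1×(+1.82) = -0.560.
E° = -0.560 / 2 = -0.280 V.

-0.280 V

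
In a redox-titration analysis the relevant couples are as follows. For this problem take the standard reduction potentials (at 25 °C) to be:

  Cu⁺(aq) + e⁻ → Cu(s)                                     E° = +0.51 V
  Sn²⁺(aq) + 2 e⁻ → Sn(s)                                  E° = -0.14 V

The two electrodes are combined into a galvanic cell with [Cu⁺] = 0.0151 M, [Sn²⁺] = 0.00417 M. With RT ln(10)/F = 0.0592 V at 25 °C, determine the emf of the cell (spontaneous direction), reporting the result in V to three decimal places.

Cu⁺/Cu is the cathode (higher E°), Sn²⁺/Sn the anode: E°cell = +0.51 − (-0.14) = +0.65 V, n = 2.
Overall: 2 Cu⁺(aq) + Sn(s) → 2 Cu(s) + Sn²⁺(aq)
Q = [Sn²⁺] / ([Cu⁺]^2); log Q = 1.262.
E = E° − (0.0592/n) log Q = +0.65 − (0.0592/2)(1.262) = +0.613 V.

+0.613 V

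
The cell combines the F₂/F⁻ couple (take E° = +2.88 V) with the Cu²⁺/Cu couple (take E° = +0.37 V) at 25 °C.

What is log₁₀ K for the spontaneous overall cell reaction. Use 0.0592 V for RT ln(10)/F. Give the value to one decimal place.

84.8

Cathode: F₂/F⁻; anode: Cu²⁺/Cu. E°cell = +2.51 V, n = 2.
log K = nE°cell / 0.0592 = (2)(+2.51) / 0.0592 = 84.8.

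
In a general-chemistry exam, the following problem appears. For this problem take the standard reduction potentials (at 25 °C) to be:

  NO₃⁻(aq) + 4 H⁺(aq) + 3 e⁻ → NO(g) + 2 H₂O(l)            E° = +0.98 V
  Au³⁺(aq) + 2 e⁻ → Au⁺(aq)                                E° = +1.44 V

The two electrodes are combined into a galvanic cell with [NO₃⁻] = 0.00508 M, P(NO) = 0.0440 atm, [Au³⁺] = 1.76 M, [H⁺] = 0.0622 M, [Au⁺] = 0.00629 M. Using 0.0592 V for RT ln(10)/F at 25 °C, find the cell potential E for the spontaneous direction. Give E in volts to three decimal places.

Au³⁺/Au⁺ is the cathode (higher E°), NO₃⁻/NO the anode: E°cell = +1.44 − (+0.98) = +0.46 V, n = 6.
Overall: 3 Au³⁺(aq) + 2 NO(g) + 4 H₂O(l) → 3 Au⁺(aq) + 2 NO₃⁻(aq) + 8 H⁺(aq)
Q = [Au⁺]^3·[NO₃⁻]^2·[H⁺]^8 / ([Au³⁺]^3·P(NO)^2); log Q = -18.865.
E = E° − (0.0592/n) log Q = +0.46 − (0.0592/6)(-18.865) = +0.646 V.

+0.646 V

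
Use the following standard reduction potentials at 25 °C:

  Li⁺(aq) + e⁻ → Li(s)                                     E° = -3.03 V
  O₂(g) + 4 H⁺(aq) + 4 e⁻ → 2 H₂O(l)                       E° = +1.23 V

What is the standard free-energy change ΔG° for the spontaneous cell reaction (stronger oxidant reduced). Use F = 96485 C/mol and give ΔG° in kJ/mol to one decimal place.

-1644.1 kJ/mol

O₂/H₂O (E° = +1.23 V) is the cathode; Li⁺/Li (E° = -3.03 V) is the anode, so E°cell = +4.26 V.
Balancing electrons gives n = 4 (lcm of 4 and 1).
ΔG° = −nFE° = −(4)(96485)(+4.26) = -1,644,104 J = -1644.1 kJ/mol.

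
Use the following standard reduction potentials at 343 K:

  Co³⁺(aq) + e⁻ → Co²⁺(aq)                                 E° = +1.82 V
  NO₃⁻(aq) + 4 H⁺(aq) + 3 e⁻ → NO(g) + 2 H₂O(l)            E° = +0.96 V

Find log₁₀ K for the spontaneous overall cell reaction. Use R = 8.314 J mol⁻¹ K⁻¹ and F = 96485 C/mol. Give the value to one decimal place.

37.9

Cathode: Co³⁺/Co²⁺; anode: NO₃⁻/NO. E°cell = (+1.82) − (+0.96) = +0.86 V, with n = 3.
ΔG° = −nFE° = −RT ln K, so ln K = nFE°/(RT) = (3)(96485)(+0.86) / ((8.314)(343)) = 87.292.
log₁₀ K = 87.292 / ln 10 = 37.9.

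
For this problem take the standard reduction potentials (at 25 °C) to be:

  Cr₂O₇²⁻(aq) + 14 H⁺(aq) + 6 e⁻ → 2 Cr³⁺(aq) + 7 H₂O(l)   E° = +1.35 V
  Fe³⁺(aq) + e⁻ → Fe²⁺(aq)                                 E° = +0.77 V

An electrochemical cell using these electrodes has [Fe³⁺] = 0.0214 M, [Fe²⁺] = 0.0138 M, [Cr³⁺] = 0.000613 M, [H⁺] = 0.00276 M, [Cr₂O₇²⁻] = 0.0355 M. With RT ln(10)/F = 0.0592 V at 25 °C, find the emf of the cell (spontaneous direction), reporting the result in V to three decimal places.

+0.264 V

Cr₂O₇²⁻/Cr³⁺ is the cathode (higher E°), Fe³⁺/Fe²⁺ the anode: E°cell = +1.35 − (+0.77) = +0.58 V, n = 6.
Overall: Cr₂O₇²⁻(aq) + 14 H⁺(aq) + 6 Fe²⁺(aq) → 2 Cr³⁺(aq) + 7 H₂O(l) + 6 Fe³⁺(aq)
Q = [Cr³⁺]^2·[Fe³⁺]^6 / ([Cr₂O₇²⁻]·[H⁺]^14·[Fe²⁺]^6); log Q = 31.995.
E = E° − (0.0592/n) log Q = +0.58 − (0.0592/6)(31.995) = +0.264 V.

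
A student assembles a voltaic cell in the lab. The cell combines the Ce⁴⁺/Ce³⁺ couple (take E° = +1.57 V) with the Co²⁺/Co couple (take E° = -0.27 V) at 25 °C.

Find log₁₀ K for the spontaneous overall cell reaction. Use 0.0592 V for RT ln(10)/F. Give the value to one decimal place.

Cathode: Ce⁴⁺/Ce³⁺; anode: Co²⁺/Co. E°cell = +1.84 V, n = 2.
log K = nE°cell / 0.0592 = (2)(+1.84) / 0.0592 = 62.2.

62.2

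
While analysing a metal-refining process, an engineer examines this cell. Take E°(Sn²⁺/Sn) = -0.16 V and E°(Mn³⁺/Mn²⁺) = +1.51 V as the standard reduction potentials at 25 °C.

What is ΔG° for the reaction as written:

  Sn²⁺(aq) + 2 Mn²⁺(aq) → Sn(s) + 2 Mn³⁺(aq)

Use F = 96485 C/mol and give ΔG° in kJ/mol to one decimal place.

As written, Sn²⁺/Sn is reduced (cathode) and Mn³⁺/Mn²⁺ is oxidised (anode), so E°cell = (-0.16) − (+1.51) = -1.67 V.
Balancing electrons gives n = 2.
ΔG° = −nFE° = −(2)(96485)(-1.67) = 322,260 J = +322.3 kJ/mol.

+322.3 kJ/mol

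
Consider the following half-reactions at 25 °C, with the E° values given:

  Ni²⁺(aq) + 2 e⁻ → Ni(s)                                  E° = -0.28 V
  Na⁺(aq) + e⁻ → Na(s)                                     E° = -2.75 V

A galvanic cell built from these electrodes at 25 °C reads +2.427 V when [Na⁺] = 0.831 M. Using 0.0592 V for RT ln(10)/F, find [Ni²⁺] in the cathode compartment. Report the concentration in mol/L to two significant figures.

0.024 M

Ni²⁺/Ni is the cathode, Na⁺/Na the anode: E°cell = +2.47 V, n = 2.
Overall reaction: Ni²⁺(aq) + 2 Na(s) → Ni(s) + 2 Na⁺(aq); Q = [Na⁺]^2/[Ni²⁺]^1.
From E = E° − (0.0592/n) log Q: log Q = (E° − E)·n/0.0592 = (+2.47 − (+2.427))·2/0.0592 = 1.4527.
So 1·log[Ni²⁺] = 2·log(0.831) − log Q = -0.1608 − (1.4527) = -1.6135; [Ni²⁺] = 10^(-1.6135) ≈ 0.024 M.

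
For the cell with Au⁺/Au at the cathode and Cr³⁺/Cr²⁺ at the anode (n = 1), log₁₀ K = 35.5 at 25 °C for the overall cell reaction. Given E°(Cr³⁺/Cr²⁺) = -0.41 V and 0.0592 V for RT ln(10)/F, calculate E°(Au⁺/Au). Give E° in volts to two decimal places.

E°cell = (0.0592/n)·log K = (0.0592/1)(35.5) = +2.102 V.
Since Au⁺/Au is the cathode and Cr³⁺/Cr²⁺ the anode, E°cell = E°(Au⁺/Au) − E°(Cr³⁺/Cr²⁺).
So E°(Au⁺/Au) = E°cell + E°(Cr³⁺/Cr²⁺) = +2.102 + (-0.41) = +1.69 V.

+1.69 V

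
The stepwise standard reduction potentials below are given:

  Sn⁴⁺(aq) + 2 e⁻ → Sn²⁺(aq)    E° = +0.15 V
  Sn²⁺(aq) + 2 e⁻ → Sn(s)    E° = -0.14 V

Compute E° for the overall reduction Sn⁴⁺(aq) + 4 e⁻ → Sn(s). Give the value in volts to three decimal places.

Standard free energies of sequential steps add: ΔG°₃ = ΔG°₁ + ΔG°₂, so n₃E°₃ = n₁E°₁ + n₂E°₂.
E°₃ = (2×+0.15 + 2×-0.14) / 4 = (+0.020) / 4 = +0.005 V.

+0.005 V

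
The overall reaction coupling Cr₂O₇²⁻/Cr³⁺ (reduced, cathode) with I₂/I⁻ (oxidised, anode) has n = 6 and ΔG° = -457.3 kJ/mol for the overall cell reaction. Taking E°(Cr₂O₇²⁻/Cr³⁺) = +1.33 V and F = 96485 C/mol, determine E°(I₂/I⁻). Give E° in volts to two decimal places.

+0.54 V

E°cell = −ΔG°/(nF) = −(-457.3×10³)/((6)(96485)) = +0.790 V.
Since Cr₂O₇²⁻/Cr³⁺ is the cathode and I₂/I⁻ the anode, E°cell = E°(Cr₂O₇²⁻/Cr³⁺) − E°(I₂/I⁻).
So E°(I₂/I⁻) = E°(Cr₂O₇²⁻/Cr³⁺) − E°cell = (+1.33) − (+0.790) = +0.54 V.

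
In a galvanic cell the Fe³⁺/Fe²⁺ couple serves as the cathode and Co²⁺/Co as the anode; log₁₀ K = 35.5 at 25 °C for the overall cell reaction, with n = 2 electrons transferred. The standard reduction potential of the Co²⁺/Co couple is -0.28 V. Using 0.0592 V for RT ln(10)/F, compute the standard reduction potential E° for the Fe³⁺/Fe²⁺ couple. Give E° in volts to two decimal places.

+0.77 V

E°cell = (0.0592/n)·log K = (0.0592/2)(35.5) = +1.051 V.
Since Fe³⁺/Fe²⁺ is the cathode and Co²⁺/Co the anode, E°cell = E°(Fe³⁺/Fe²⁺) − E°(Co²⁺/Co).
So E°(Fe³⁺/Fe²⁺) = E°cell + E°(Co²⁺/Co) = +1.051 + (-0.28) = +0.77 V.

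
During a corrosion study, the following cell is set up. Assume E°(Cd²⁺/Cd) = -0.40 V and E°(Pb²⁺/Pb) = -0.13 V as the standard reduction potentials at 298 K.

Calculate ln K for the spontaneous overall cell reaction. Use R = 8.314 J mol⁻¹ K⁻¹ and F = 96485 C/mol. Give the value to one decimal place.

Cathode: Pb²⁺/Pb; anode: Cd²⁺/Cd. E°cell = (-0.13) − (-0.40) = +0.27 V, with n = 2.
ΔG° = −nFE° = −RT ln K, so ln K = nFE°/(RT) = (2)(96485)(+0.27) / ((8.314)(298)) = 21.029.

21.0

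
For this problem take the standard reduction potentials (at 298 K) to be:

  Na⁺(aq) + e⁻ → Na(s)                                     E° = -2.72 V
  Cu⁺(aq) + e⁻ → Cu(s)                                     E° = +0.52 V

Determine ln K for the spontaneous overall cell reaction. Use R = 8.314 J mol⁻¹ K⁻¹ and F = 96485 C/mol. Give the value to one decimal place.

Cathode: Cu⁺/Cu; anode: Na⁺/Na. E°cell = (+0.52) − (-2.72) = +3.24 V, with n = 1.
ΔG° = −nFE° = −RT ln K, so ln K = nFE°/(RT) = (1)(96485)(+3.24) / ((8.314)(298)) = 126.177.

126.2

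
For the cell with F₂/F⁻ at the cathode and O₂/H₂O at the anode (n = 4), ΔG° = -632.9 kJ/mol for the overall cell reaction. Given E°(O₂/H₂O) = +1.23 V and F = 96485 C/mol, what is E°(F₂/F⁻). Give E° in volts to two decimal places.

+2.87 V

E°cell = −ΔG°/(nF) = −(-632.9×10³)/((4)(96485)) = +1.640 V.
Since F₂/F⁻ is the cathode and O₂/H₂O the anode, E°cell = E°(F₂/F⁻) − E°(O₂/H₂O).
So E°(F₂/F⁻) = E°cell + E°(O₂/H₂O) = +1.640 + (+1.23) = +2.87 V.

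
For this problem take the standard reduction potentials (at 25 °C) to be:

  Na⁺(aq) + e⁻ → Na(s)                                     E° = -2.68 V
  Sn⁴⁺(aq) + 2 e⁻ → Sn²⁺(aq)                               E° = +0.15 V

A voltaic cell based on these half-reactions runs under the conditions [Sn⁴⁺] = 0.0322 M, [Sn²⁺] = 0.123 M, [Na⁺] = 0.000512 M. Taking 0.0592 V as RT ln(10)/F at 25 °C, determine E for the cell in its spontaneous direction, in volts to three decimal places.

+3.008 V

Sn⁴⁺/Sn²⁺ is the cathode (higher E°), Na⁺/Na the anode: E°cell = +0.15 − (-2.68) = +2.83 V, n = 2.
Overall: Sn⁴⁺(aq) + 2 Na(s) → Sn²⁺(aq) + 2 Na⁺(aq)
Q = [Sn²⁺]·[Na⁺]^2 / ([Sn⁴⁺]); log Q = -5.999.
E = E° − (0.0592/n) log Q = +2.83 − (0.0592/2)(-5.999) = +3.008 V.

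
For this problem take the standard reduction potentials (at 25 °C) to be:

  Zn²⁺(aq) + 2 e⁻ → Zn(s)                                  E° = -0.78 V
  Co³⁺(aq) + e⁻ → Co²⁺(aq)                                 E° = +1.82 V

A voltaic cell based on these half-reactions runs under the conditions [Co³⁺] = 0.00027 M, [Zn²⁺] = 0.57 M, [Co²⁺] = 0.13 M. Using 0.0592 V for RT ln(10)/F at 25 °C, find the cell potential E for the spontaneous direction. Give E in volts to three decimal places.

+2.448 V

Co³⁺/Co²⁺ is the cathode (higher E°), Zn²⁺/Zn the anode: E°cell = +1.82 − (-0.78) = +2.60 V, n = 2.
Overall: 2 Co³⁺(aq) + Zn(s) → 2 Co²⁺(aq) + Zn²⁺(aq)
Q = [Co²⁺]^2·[Zn²⁺] / ([Co³⁺]^2); log Q = 5.121.
E = E° − (0.0592/n) log Q = +2.60 − (0.0592/2)(5.121) = +2.448 V.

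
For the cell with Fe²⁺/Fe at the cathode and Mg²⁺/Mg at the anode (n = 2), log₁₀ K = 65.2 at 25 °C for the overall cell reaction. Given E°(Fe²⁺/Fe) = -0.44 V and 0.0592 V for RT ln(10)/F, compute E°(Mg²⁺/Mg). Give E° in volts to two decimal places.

-2.37 V

E°cell = (0.0592/n)·log K = (0.0592/2)(65.2) = +1.930 V.
Since Fe²⁺/Fe is the cathode and Mg²⁺/Mg the anode, E°cell = E°(Fe²⁺/Fe) − E°(Mg²⁺/Mg).
So E°(Mg²⁺/Mg) = E°(Fe²⁺/Fe) − E°cell = (-0.44) − (+1.930) = -2.37 V.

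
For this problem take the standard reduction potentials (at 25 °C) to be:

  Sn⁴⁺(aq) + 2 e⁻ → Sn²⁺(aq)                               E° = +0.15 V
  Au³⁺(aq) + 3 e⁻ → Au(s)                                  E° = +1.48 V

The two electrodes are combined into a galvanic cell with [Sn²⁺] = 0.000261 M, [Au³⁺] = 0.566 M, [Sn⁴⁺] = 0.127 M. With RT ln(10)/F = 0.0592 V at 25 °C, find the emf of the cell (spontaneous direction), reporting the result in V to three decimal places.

Au³⁺/Au is the cathode (higher E°), Sn⁴⁺/Sn²⁺ the anode: E°cell = +1.48 − (+0.15) = +1.33 V, n = 6.
Overall: 2 Au³⁺(aq) + 3 Sn²⁺(aq) → 2 Au(s) + 3 Sn⁴⁺(aq)
Q = [Sn⁴⁺]^3 / ([Au³⁺]^2·[Sn²⁺]^3); log Q = 8.556.
E = E° − (0.0592/n) log Q = +1.33 − (0.0592/6)(8.556) = +1.246 V.

+1.246 V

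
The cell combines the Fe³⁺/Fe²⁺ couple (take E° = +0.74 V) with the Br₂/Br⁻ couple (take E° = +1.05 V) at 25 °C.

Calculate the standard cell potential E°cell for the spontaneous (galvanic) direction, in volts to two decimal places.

+0.31 V

The Br₂/Br⁻ couple has the higher reduction potential, so it is the cathode; Fe³⁺/Fe²⁺ is oxidised at the anode.
E°cell = E°(cathode) − E°(anode) = (+1.05) − (+0.74) = +0.31 V.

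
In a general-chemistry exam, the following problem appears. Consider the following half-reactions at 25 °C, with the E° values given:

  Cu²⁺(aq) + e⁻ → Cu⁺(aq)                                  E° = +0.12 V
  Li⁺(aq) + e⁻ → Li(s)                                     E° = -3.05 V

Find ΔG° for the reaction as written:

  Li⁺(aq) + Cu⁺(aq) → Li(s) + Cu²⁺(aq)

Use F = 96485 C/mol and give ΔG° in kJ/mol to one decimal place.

+305.9 kJ/mol

As written, Li⁺/Li is reduced (cathode) and Cu²⁺/Cu⁺ is oxidised (anode), so E°cell = (-3.05) − (+0.12) = -3.17 V.
Balancing electrons gives n = 1.
ΔG° = −nFE° = −(1)(96485)(-3.17) = 305,857 J = +305.9 kJ/mol.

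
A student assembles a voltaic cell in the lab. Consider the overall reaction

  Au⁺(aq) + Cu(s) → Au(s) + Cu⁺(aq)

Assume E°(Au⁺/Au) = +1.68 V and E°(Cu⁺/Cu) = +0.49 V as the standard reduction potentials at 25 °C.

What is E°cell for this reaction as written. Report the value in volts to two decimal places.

The Au⁺/Au couple has the higher reduction potential, so it is the cathode; Cu⁺/Cu is oxidised at the anode.
E°cell = E°(cathode) − E°(anode) = (+1.68) − (+0.49) = +1.19 V.

+1.19 V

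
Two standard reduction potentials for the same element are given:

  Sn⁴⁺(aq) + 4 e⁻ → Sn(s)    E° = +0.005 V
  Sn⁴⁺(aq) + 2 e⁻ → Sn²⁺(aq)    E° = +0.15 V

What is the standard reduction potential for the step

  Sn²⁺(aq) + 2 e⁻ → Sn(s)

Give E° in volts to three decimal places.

Sequential free energies add, so n₃E°₃ = n₁E°₁ + n₂E°₂.
With n₃ = 4, and the known step contributing 2×(+0.15) V, the unknown satisfies 2·E° = 4×(+0.005) − 2×(+0.15) = -0.280.
E° = -0.280 / 2 = -0.140 V.

-0.140 V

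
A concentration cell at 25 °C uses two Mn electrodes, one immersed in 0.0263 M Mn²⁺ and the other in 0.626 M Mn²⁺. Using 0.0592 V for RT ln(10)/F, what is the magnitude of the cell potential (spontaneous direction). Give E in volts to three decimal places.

+0.041 V

For a concentration cell E°cell = 0. The 0.626 M side is the cathode (reduction is favoured where [Mn²⁺] is higher).
With n = 2, E = −(0.0592/2) log([Mn²⁺]ₐₙ/[Mn²⁺]꜀ₐₜ) = −(0.0592/2) log(0.0263/0.626) = −(0.0592/2)(-1.377) = +0.041 V.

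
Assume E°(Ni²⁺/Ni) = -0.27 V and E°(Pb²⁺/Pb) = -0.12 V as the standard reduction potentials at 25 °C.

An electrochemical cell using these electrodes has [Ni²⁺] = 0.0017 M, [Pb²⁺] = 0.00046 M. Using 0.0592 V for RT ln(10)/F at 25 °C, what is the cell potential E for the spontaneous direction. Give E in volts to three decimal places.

Pb²⁺/Pb is the cathode (higher E°), Ni²⁺/Ni the anode: E°cell = -0.12 − (-0.27) = +0.15 V, n = 2.
Overall: Pb²⁺(aq) + Ni(s) → Pb(s) + Ni²⁺(aq)
Q = [Ni²⁺] / ([Pb²⁺]); log Q = 0.568.
E = E° − (0.0592/n) log Q = +0.15 − (0.0592/2)(0.568) = +0.133 V.

+0.133 V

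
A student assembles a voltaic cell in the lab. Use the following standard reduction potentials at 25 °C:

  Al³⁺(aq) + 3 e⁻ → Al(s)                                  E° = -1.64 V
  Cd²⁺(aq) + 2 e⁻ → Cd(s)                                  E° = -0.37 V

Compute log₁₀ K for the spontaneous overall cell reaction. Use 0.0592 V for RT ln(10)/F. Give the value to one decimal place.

128.7

Cathode: Cd²⁺/Cd; anode: Al³⁺/Al. E°cell = +1.27 V, n = 6.
log K = nE°cell / 0.0592 = (6)(+1.27) / 0.0592 = 128.7.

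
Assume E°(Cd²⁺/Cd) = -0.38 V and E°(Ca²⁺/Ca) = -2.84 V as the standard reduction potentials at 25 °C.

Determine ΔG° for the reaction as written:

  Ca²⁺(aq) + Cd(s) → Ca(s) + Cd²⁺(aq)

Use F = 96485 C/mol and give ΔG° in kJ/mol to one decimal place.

+474.7 kJ/mol

As written, Ca²⁺/Ca is reduced (cathode) and Cd²⁺/Cd is oxidised (anode), so E°cell = (-2.84) − (-0.38) = -2.46 V.
Balancing electrons gives n = 2.
ΔG° = −nFE° = −(2)(96485)(-2.46) = 474,706 J = +474.7 kJ/mol.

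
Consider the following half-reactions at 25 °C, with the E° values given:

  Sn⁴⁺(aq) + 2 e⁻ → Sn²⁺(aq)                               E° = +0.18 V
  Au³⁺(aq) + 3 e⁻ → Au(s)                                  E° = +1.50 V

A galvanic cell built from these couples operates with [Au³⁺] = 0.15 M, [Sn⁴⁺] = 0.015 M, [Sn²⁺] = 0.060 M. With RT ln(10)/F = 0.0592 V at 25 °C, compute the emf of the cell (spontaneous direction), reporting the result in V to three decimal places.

+1.322 V

Au³⁺/Au is the cathode (higher E°), Sn⁴⁺/Sn²⁺ the anode: E°cell = +1.50 − (+0.18) = +1.32 V, n = 6.
Overall: 2 Au³⁺(aq) + 3 Sn²⁺(aq) → 2 Au(s) + 3 Sn⁴⁺(aq)
Q = [Sn⁴⁺]^3 / ([Au³⁺]^2·[Sn²⁺]^3); log Q = -0.158.
E = E° − (0.0592/n) log Q = +1.32 − (0.0592/6)(-0.158) = +1.322 V.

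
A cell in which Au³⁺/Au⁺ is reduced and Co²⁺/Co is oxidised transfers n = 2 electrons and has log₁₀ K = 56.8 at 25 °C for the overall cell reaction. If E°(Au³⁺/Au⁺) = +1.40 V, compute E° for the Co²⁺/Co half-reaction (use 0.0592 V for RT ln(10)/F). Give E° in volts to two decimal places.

-0.28 V

E°cell = (0.0592/n)·log K = (0.0592/2)(56.8) = +1.681 V.
Since Au³⁺/Au⁺ is the cathode and Co²⁺/Co the anode, E°cell = E°(Au³⁺/Au⁺) − E°(Co²⁺/Co).
So E°(Co²⁺/Co) = E°(Au³⁺/Au⁺) − E°cell = (+1.40) − (+1.681) = -0.28 V.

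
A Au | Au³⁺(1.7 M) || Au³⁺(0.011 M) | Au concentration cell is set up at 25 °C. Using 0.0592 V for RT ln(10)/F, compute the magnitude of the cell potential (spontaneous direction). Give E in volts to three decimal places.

For a concentration cell E°cell = 0. The 1.7 M side is the cathode (reduction is favoured where [Au³⁺] is higher).
With n = 3, E = −(0.0592/3) log([Au³⁺]ₐₙ/[Au³⁺]꜀ₐₜ) = −(0.0592/3) log(0.011/1.7) = −(0.0592/3)(-2.189) = +0.043 V.

+0.043 V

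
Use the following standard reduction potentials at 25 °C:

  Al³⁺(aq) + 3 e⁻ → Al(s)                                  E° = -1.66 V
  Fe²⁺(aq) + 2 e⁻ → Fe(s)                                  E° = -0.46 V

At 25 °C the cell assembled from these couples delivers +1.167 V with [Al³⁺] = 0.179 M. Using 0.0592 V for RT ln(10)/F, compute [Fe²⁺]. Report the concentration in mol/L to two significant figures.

Fe²⁺/Fe is the cathode, Al³⁺/Al the anode: E°cell = +1.20 V, n = 6.
Overall reaction: 3 Fe²⁺(aq) + 2 Al(s) → 3 Fe(s) + 2 Al³⁺(aq); Q = [Al³⁺]^2/[Fe²⁺]^3.
From E = E° − (0.0592/n) log Q: log Q = (E° − E)·n/0.0592 = (+1.20 − (+1.167))·6/0.0592 = 3.3446.
So 3·log[Fe²⁺] = 2·log(0.179) − log Q = -1.4943 − (3.3446) = -4.8389; log[Fe²⁺] = -4.8389 / 3 = -1.6130; [Fe²⁺] = 10^(-1.6130) ≈ 0.024 M.

0.024 M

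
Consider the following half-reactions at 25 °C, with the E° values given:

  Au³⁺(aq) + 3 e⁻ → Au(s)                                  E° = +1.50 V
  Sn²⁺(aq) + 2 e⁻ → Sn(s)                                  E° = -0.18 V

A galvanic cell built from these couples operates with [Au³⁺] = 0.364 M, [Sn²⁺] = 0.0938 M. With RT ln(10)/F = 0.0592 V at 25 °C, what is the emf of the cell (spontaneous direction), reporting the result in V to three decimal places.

+1.702 V

Au³⁺/Au is the cathode (higher E°), Sn²⁺/Sn the anode: E°cell = +1.50 − (-0.18) = +1.68 V, n = 6.
Overall: 2 Au³⁺(aq) + 3 Sn(s) → 2 Au(s) + 3 Sn²⁺(aq)
Q = [Sn²⁺]^3 / ([Au³⁺]^2); log Q = -2.206.
E = E° − (0.0592/n) log Q = +1.68 − (0.0592/6)(-2.206) = +1.702 V.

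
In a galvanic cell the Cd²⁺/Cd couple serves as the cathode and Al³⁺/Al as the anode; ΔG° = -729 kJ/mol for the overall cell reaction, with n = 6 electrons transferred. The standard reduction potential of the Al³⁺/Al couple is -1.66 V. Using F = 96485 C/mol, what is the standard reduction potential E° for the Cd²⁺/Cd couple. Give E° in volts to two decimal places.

-0.40 V

E°cell = −ΔG°/(nF) = −(-729×10³)/((6)(96485)) = +1.259 V.
Since Cd²⁺/Cd is the cathode and Al³⁺/Al the anode, E°cell = E°(Cd²⁺/Cd) − E°(Al³⁺/Al).
So E°(Cd²⁺/Cd) = E°cell + E°(Al³⁺/Al) = +1.259 + (-1.66) = -0.40 V.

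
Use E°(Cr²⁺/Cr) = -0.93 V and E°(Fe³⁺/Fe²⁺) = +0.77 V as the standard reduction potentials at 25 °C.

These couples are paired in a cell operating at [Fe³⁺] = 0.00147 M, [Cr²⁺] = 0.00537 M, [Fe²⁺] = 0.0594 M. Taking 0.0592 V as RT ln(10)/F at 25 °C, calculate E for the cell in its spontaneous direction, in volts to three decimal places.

Fe³⁺/Fe²⁺ is the cathode (higher E°), Cr²⁺/Cr the anode: E°cell = +0.77 − (-0.93) = +1.70 V, n = 2.
Overall: 2 Fe³⁺(aq) + Cr(s) → 2 Fe²⁺(aq) + Cr²⁺(aq)
Q = [Fe²⁺]^2·[Cr²⁺] / ([Fe³⁺]^2); log Q = 0.943.
E = E° − (0.0592/n) log Q = +1.70 − (0.0592/2)(0.943) = +1.672 V.

+1.672 V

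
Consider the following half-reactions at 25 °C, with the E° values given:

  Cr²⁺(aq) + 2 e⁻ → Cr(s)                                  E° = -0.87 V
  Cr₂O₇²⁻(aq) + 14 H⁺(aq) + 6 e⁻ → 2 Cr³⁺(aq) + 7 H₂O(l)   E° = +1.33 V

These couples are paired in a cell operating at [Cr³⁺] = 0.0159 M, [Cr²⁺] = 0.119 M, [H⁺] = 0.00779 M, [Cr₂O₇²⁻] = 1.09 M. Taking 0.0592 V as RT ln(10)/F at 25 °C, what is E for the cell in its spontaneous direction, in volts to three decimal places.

Cr₂O₇²⁻/Cr³⁺ is the cathode (higher E°), Cr²⁺/Cr the anode: E°cell = +1.33 − (-0.87) = +2.20 V, n = 6.
Overall: Cr₂O₇²⁻(aq) + 14 H⁺(aq) + 3 Cr(s) → 2 Cr³⁺(aq) + 7 H₂O(l) + 3 Cr²⁺(aq)
Q = [Cr³⁺]^2·[Cr²⁺]^3 / ([Cr₂O₇²⁻]·[H⁺]^14); log Q = 23.110.
E = E° − (0.0592/n) log Q = +2.20 − (0.0592/6)(23.110) = +1.972 V.

+1.972 V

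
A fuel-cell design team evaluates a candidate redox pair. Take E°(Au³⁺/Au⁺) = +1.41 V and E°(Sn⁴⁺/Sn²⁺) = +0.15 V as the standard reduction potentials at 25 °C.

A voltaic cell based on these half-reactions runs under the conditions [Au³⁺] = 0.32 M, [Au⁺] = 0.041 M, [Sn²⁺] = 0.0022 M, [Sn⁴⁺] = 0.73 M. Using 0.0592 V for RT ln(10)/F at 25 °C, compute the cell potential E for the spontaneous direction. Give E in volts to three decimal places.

Au³⁺/Au⁺ is the cathode (higher E°), Sn⁴⁺/Sn²⁺ the anode: E°cell = +1.41 − (+0.15) = +1.26 V, n = 2.
Overall: Au³⁺(aq) + Sn²⁺(aq) → Au⁺(aq) + Sn⁴⁺(aq)
Q = [Au⁺]·[Sn⁴⁺] / ([Au³⁺]·[Sn²⁺]); log Q = 1.629.
E = E° − (0.0592/n) log Q = +1.26 − (0.0592/2)(1.629) = +1.212 V.

+1.212 V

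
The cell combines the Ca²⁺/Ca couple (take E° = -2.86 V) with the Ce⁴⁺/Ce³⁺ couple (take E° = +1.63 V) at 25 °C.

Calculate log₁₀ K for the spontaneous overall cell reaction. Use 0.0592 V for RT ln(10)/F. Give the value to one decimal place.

Cathode: Ce⁴⁺/Ce³⁺; anode: Ca²⁺/Ca. E°cell = +4.49 V, n = 2.
log K = nE°cell / 0.0592 = (2)(+4.49) / 0.0592 = 151.7.

151.7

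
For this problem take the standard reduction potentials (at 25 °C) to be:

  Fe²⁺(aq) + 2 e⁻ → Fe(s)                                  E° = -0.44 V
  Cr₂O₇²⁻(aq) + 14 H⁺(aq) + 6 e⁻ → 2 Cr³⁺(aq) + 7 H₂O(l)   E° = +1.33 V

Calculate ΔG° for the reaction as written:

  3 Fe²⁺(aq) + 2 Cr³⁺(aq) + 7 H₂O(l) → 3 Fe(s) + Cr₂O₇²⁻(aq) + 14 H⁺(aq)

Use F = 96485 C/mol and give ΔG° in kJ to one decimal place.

+1024.7 kJ

As written, Fe²⁺/Fe is reduced (cathode) and Cr₂O₇²⁻/Cr³⁺ is oxidised (anode), so E°cell = (-0.44) − (+1.33) = -1.77 V.
Balancing electrons gives n = 6.
ΔG° = −nFE° = −(6)(96485)(-1.77) = 1,024,671 J = +1024.7 kJ.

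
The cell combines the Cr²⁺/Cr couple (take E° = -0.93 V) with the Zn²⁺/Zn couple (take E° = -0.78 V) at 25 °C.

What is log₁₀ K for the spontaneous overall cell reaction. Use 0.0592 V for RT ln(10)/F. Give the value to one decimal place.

Cathode: Zn²⁺/Zn; anode: Cr²⁺/Cr. E°cell = +0.15 V, n = 2.
log K = nE°cell / 0.0592 = (2)(+0.15) / 0.0592 = 5.1.

5.1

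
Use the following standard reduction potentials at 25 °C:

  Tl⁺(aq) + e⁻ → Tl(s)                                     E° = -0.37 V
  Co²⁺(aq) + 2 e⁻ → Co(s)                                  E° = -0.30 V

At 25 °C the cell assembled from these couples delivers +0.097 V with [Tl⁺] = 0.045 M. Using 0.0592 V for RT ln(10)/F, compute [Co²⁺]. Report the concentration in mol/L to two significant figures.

Co²⁺/Co is the cathode, Tl⁺/Tl the anode: E°cell = +0.07 V, n = 2.
Overall reaction: Co²⁺(aq) + 2 Tl(s) → Co(s) + 2 Tl⁺(aq); Q = [Tl⁺]^2/[Co²⁺]^1.
From E = E° − (0.0592/n) log Q: log Q = (E° − E)·n/0.0592 = (+0.07 − (+0.097))·2/0.0592 = -0.9122.
So 1·log[Co²⁺] = 2·log(0.045) − log Q = -2.6936 − (-0.9122) = -1.7814; [Co²⁺] = 10^(-1.7814) ≈ 0.017 M.

0.017 M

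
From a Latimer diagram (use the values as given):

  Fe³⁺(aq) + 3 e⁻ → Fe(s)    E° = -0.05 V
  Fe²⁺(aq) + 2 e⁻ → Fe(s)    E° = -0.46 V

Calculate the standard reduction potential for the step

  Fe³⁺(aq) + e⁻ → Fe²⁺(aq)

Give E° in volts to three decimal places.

+0.770 V

Sequential free energies add, so n₃E°₃ = n₁E°₁ + n₂E°₂.
With n₃ = 3, and the known step contributing 2×(-0.46) V, the unknown satisfies 1·E° = 3×(-0.05) − 2×(-0.46) = +0.770.
E° = +0.770 / 1 = +0.770 V.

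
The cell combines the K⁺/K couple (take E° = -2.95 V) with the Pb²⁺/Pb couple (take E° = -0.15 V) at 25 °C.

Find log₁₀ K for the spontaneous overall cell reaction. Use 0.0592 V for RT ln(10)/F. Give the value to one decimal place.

94.6

Cathode: Pb²⁺/Pb; anode: K⁺/K. E°cell = +2.80 V, n = 2.
log K = nE°cell / 0.0592 = (2)(+2.80) / 0.0592 = 94.6.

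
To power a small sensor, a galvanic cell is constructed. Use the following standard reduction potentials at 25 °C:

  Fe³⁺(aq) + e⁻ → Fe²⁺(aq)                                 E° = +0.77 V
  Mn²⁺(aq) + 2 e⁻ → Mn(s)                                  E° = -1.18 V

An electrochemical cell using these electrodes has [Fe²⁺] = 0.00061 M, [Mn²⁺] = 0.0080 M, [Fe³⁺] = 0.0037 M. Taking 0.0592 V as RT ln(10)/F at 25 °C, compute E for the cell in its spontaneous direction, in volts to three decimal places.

Fe³⁺/Fe²⁺ is the cathode (higher E°), Mn²⁺/Mn the anode: E°cell = +0.77 − (-1.18) = +1.95 V, n = 2.
Overall: 2 Fe³⁺(aq) + Mn(s) → 2 Fe²⁺(aq) + Mn²⁺(aq)
Q = [Fe²⁺]^2·[Mn²⁺] / ([Fe³⁺]^2); log Q = -3.663.
E = E° − (0.0592/n) log Q = +1.95 − (0.0592/2)(-3.663) = +2.058 V.

+2.058 V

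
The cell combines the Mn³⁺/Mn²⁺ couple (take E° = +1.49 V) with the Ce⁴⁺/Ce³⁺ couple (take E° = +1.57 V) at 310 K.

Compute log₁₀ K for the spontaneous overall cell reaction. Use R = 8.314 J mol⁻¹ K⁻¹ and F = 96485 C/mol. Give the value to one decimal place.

Cathode: Ce⁴⁺/Ce³⁺; anode: Mn³⁺/Mn²⁺. E°cell = (+1.57) − (+1.49) = +0.08 V, with n = 1.
ΔG° = −nFE° = −RT ln K, so ln K = nFE°/(RT) = (1)(96485)(+0.08) / ((8.314)(310)) = 2.995.
log₁₀ K = 2.995 / ln 10 = 1.3.

1.3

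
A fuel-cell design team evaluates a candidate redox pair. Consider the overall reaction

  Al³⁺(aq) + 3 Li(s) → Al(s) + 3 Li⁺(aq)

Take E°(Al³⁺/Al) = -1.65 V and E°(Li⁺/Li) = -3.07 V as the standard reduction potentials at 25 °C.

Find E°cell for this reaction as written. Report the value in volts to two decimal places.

The Al³⁺/Al couple has the higher reduction potential, so it is the cathode; Li⁺/Li is oxidised at the anode.
E°cell = E°(cathode) − E°(anode) = (-1.65) − (-3.07) = +1.42 V.

+1.42 V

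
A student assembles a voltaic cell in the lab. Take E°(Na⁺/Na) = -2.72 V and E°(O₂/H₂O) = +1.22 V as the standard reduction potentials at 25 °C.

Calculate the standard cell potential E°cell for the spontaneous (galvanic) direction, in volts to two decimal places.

The O₂/H₂O couple has the higher reduction potential, so it is the cathode; Na⁺/Na is oxidised at the anode.
E°cell = E°(cathode) − E°(anode) = (+1.22) − (-2.72) = +3.94 V.
Since E°cell > 0, the reaction is spontaneous under standard conditions.

+3.94 V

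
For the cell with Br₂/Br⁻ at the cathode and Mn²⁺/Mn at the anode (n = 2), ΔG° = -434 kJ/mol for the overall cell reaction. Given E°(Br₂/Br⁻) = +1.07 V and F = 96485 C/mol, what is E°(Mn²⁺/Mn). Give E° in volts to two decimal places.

-1.18 V

E°cell = −ΔG°/(nF) = −(-434×10³)/((2)(96485)) = +2.249 V.
Since Br₂/Br⁻ is the cathode and Mn²⁺/Mn the anode, E°cell = E°(Br₂/Br⁻) − E°(Mn²⁺/Mn).
So E°(Mn²⁺/Mn) = E°(Br₂/Br⁻) − E°cell = (+1.07) − (+2.249) = -1.18 V.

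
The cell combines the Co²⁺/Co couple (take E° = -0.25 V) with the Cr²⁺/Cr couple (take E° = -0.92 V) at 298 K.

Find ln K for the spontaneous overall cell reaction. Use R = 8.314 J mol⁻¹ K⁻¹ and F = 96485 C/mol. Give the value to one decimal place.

52.2

Cathode: Co²⁺/Co; anode: Cr²⁺/Cr. E°cell = (-0.25) − (-0.92) = +0.67 V, with n = 2.
ΔG° = −nFE° = −RT ln K, so ln K = nFE°/(RT) = (2)(96485)(+0.67) / ((8.314)(298)) = 52.184.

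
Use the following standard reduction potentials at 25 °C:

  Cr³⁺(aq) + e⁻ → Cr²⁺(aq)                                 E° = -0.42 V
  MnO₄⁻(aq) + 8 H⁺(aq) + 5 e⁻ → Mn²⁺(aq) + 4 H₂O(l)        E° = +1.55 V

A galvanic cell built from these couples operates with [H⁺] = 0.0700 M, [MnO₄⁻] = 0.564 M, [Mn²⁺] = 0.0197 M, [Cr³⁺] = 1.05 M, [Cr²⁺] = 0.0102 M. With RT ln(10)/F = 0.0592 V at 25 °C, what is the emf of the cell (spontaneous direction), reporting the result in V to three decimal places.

MnO₄⁻/Mn²⁺ is the cathode (higher E°), Cr³⁺/Cr²⁺ the anode: E°cell = +1.55 − (-0.42) = +1.97 V, n = 5.
Overall: MnO₄⁻(aq) + 8 H⁺(aq) + 5 Cr²⁺(aq) → Mn²⁺(aq) + 4 H₂O(l) + 5 Cr³⁺(aq)
Q = [Mn²⁺]·[Cr³⁺]^5 / ([MnO₄⁻]·[H⁺]^8·[Cr²⁺]^5); log Q = 17.845.
E = E° − (0.0592/n) log Q = +1.97 − (0.0592/5)(17.845) = +1.759 V.

+1.759 V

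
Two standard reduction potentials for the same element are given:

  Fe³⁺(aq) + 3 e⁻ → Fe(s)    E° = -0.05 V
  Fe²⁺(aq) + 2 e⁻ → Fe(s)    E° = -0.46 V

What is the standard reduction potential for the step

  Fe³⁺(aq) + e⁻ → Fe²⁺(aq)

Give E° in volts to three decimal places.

+0.770 V

Sequential free energies add, so n₃E°₃ = n₁E°₁ + n₂E°₂.
With n₃ = 3, and the known step contributing 2×(-0.46) V, the unknown satisfies 1·E° = 3×(-0.05) − 2×(-0.46) = +0.770.
E° = +0.770 / 1 = +0.770 V.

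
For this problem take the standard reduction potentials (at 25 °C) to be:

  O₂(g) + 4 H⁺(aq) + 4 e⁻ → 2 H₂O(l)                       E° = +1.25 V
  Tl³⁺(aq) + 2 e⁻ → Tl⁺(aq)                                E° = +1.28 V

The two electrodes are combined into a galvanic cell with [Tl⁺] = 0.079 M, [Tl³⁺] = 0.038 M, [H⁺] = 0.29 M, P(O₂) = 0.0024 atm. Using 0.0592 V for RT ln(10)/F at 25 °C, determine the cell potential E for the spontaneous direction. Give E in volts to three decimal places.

Tl³⁺/Tl⁺ is the cathode (higher E°), O₂/H₂O the anode: E°cell = +1.28 − (+1.25) = +0.03 V, n = 4.
Overall: 2 Tl³⁺(aq) + 2 H₂O(l) → 2 Tl⁺(aq) + O₂(g) + 4 H⁺(aq)
Q = [Tl⁺]^2·P(O₂)·[H⁺]^4 / ([Tl³⁺]^2); log Q = -4.135.
E = E° − (0.0592/n) log Q = +0.03 − (0.0592/4)(-4.135) = +0.091 V.

+0.091 V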